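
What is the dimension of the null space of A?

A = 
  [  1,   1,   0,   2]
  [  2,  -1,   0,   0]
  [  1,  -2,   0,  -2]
nullity(A) = 2

Row reduce:
R2 → R2 - (2)·R1
R3 → R3 - (1)·R1
R3 → R3 - (1)·R2
REF = 
  [  1,   1,   0,   2]
  [  0,  -3,   0,  -4]
  [  0,   0,   0,   0]
Pivot columns: 1, 2 → 2 pivots.
rank(A) = 2, so nullity(A) = 4 - 2 = 2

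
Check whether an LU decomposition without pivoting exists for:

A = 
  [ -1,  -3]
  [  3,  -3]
Yes.
A[1,1] = -1 ≠ 0, so Gaussian elimination proceeds without a row swap: multiplier ℓ₂₁ = (3)/(-1) = -3, and U[2,2] = -3 - (-3)(-3) = -12.
L = 
  [  1,   0]
  [ -3,   1]
U = 
  [ -1,  -3]
  [  0, -12]
Check row 2 of LU: [(-3)(-1), (-3)(-3) + (-12)] = [3, -3] = row 2 of A ✓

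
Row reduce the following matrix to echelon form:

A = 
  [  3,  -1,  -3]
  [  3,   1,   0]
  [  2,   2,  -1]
Row operations:
R2 → R2 - (1)·R1
R3 → R3 - (2/3)·R1
R3 → R3 - (4/3)·R2

Resulting echelon form:
REF = 
  [  3,  -1,  -3]
  [  0,   2,   3]
  [  0,   0,  -3]

Rank = 3 (number of non-zero pivot rows).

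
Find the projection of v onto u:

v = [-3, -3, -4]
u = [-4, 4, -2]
v·u = (-3)(-4) + (-3)(4) + (-4)(-2) = 8
u·u = (-4)² + (4)² + (-2)² = 36
proj_u(v) = (v·u / u·u) × u = (8/36) × u = (2/9) × u

proj_u(v) = [-8/9, 8/9, -4/9]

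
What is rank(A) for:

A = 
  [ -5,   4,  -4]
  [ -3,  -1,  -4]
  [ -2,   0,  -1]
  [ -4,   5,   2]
rank(A) = 3

Row reduce:
R2 → R2 - (3/5)·R1
R3 → R3 - (2/5)·R1
R4 → R4 - (4/5)·R1
R3 → R3 - (8/17)·R2
R4 → R4 + (9/17)·R2
R4 → R4 - (74/23)·R3
REF = 
  [   -5,     4,    -4]
  [    0, -17/5,  -8/5]
  [    0,     0, 23/17]
  [    0,     0,     0]
Pivot columns: 1, 2, 3 → 3 pivots.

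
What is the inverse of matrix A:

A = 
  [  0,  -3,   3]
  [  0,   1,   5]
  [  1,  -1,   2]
det(A) = (0)·((1)(2) - (5)(-1)) - (-3)·((0)(2) - (5)(1)) + (3)·((0)(-1) - (1)(1))
  = (0)(7) - (-3)(-5) + (3)(-1)
  = -18
det(A) = -18 ≠ 0, so A is invertible.

Cofactors Cᵢⱼ = (-1)ⁱ⁺ʲ·Mᵢⱼ:
C = 
  [  7,   5,  -1]
  [  3,  -3,  -3]
  [-18,   0,   0]

adj(A) = Cᵀ:
adj(A) = 
  [  7,   3, -18]
  [  5,  -3,   0]
  [ -1,  -3,   0]

A⁻¹ = (-1/18) · adj(A):
A⁻¹ = 
  [-7/18,  -1/6,     1]
  [-5/18,   1/6,     0]
  [ 1/18,   1/6,     0]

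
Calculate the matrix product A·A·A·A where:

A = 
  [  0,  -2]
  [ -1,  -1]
A^4 = 
  [  6,  10]
  [  5,  11]

A² = A·A:
A²[1,1] = (0)(0) + (-2)(-1) = 2
A²[1,2] = (0)(-2) + (-2)(-1) = 2
A²[2,1] = (-1)(0) + (-1)(-1) = 1
A²[2,2] = (-1)(-2) + (-1)(-1) = 3
A² = 
  [  2,   2]
  [  1,   3]

A^3 = A^2·A:
A^3[1,1] = (2)(0) + (2)(-1) = -2
A^3[1,2] = (2)(-2) + (2)(-1) = -6
A^3[2,1] = (1)(0) + (3)(-1) = -3
A^3[2,2] = (1)(-2) + (3)(-1) = -5
A^3 = 
  [ -2,  -6]
  [ -3,  -5]

A^4 = A^3·A:
A^4[1,1] = (-2)(0) + (-6)(-1) = 6
A^4[1,2] = (-2)(-2) + (-6)(-1) = 10
A^4[2,1] = (-3)(0) + (-5)(-1) = 5
A^4[2,2] = (-3)(-2) + (-5)(-1) = 11
A^4 = 
  [  6,  10]
  [  5,  11]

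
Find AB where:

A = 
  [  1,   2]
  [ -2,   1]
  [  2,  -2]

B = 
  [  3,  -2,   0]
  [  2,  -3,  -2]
AB = 
  [  7,  -8,  -4]
  [ -4,   1,  -2]
  [  2,   2,   4]

A is 3×2 and B is 2×3, so AB is 3×3. Each entry is (row of A)·(column of B):
AB[1,1] = (1)(3) + (2)(2) = 7
AB[1,2] = (1)(-2) + (2)(-3) = -8
AB[1,3] = (1)(0) + (2)(-2) = -4
AB[2,1] = (-2)(3) + (1)(2) = -4
AB[2,2] = (-2)(-2) + (1)(-3) = 1
AB[2,3] = (-2)(0) + (1)(-2) = -2
AB[3,1] = (2)(3) + (-2)(2) = 2
AB[3,2] = (2)(-2) + (-2)(-3) = 2
AB[3,3] = (2)(0) + (-2)(-2) = 4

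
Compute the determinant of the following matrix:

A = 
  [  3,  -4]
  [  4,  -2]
10

For a 2×2 matrix, det = ad - bc = (3)(-2) - (-4)(4) = 10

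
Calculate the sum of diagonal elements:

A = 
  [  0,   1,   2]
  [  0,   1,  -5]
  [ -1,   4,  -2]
-1

tr(A) = 0 + 1 + -2 = -1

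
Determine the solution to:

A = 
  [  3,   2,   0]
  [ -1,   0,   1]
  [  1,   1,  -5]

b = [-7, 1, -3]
Row reduce the augmented matrix [A|b]:
R2 → R2 + (1/3)·R1
R3 → R3 - (1/3)·R1
R3 → R3 - (1/2)·R2
REF = 
  [    3,     2,     0,    -7]
  [    0,   2/3,     1,  -4/3]
  [    0,     0, -11/2,     0]

Back-substitution:
x₃ = 0 / (-11/2) = 0
x₂ = (-4/3 - (1)(0)) / (2/3) = -2
x₁ = (-7 - (2)(-2) - (0)(0)) / 3 = -1

x = [-1, -2, 0]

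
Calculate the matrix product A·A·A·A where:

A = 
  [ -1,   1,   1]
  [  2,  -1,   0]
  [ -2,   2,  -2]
A^4 = 
  [-29,  24,  -9]
  [  4,  -7,  22]
  [ 62, -40, -42]

A² = A·A:
A²[1,1] = (-1)(-1) + (1)(2) + (1)(-2) = 1
A²[1,2] = (-1)(1) + (1)(-1) + (1)(2) = 0
A²[1,3] = (-1)(1) + (1)(0) + (1)(-2) = -3
A²[2,1] = (2)(-1) + (-1)(2) + (0)(-2) = -4
A²[2,2] = (2)(1) + (-1)(-1) + (0)(2) = 3
A²[2,3] = (2)(1) + (-1)(0) + (0)(-2) = 2
A²[3,1] = (-2)(-1) + (2)(2) + (-2)(-2) = 10
A²[3,2] = (-2)(1) + (2)(-1) + (-2)(2) = -8
A²[3,3] = (-2)(1) + (2)(0) + (-2)(-2) = 2
A² = 
  [  1,   0,  -3]
  [ -4,   3,   2]
  [ 10,  -8,   2]

A^3 = A^2·A:
A^3[1,1] = (1)(-1) + (0)(2) + (-3)(-2) = 5
A^3[1,2] = (1)(1) + (0)(-1) + (-3)(2) = -5
A^3[1,3] = (1)(1) + (0)(0) + (-3)(-2) = 7
A^3[2,1] = (-4)(-1) + (3)(2) + (2)(-2) = 6
A^3[2,2] = (-4)(1) + (3)(-1) + (2)(2) = -3
A^3[2,3] = (-4)(1) + (3)(0) + (2)(-2) = -8
A^3[3,1] = (10)(-1) + (-8)(2) + (2)(-2) = -30
A^3[3,2] = (10)(1) + (-8)(-1) + (2)(2) = 22
A^3[3,3] = (10)(1) + (-8)(0) + (2)(-2) = 6
A^3 = 
  [  5,  -5,   7]
  [  6,  -3,  -8]
  [-30,  22,   6]

A^4 = A^3·A:
A^4[1,1] = (5)(-1) + (-5)(2) + (7)(-2) = -29
A^4[1,2] = (5)(1) + (-5)(-1) + (7)(2) = 24
A^4[1,3] = (5)(1) + (-5)(0) + (7)(-2) = -9
A^4[2,1] = (6)(-1) + (-3)(2) + (-8)(-2) = 4
A^4[2,2] = (6)(1) + (-3)(-1) + (-8)(2) = -7
A^4[2,3] = (6)(1) + (-3)(0) + (-8)(-2) = 22
A^4[3,1] = (-30)(-1) + (22)(2) + (6)(-2) = 62
A^4[3,2] = (-30)(1) + (22)(-1) + (6)(2) = -40
A^4[3,3] = (-30)(1) + (22)(0) + (6)(-2) = -42
A^4 = 
  [-29,  24,  -9]
  [  4,  -7,  22]
  [ 62, -40, -42]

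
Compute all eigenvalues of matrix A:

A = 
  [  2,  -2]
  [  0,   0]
tr(A) = 2, det(A) = 0
Characteristic polynomial: λ² - tr(A)λ + det(A) = λ² - 2λ
λ² - 2λ = λ(λ - 2)

λ = 2, 0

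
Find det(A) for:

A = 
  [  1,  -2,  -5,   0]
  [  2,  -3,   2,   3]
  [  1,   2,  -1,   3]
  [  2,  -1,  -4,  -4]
Cofactor expansion along row 1: det(A) = a₁₁M₁₁ - a₁₂M₁₂ + a₁₃M₁₃ - a₁₄M₁₄

M₁₁ = det[[-3, 2, 3]; [2, -1, 3]; [-1, -4, -4]]
  = (-3)·((-1)(-4) - (3)(-4)) - (2)·((2)(-4) - (3)(-1)) + (3)·((2)(-4) - (-1)(-1))
  = (-3)(16) - (2)(-5) + (3)(-9)
  = -65
M₁₂ = det[[2, 2, 3]; [1, -1, 3]; [2, -4, -4]]
  = (2)·((-1)(-4) - (3)(-4)) - (2)·((1)(-4) - (3)(2)) + (3)·((1)(-4) - (-1)(2))
  = (2)(16) - (2)(-10) + (3)(-2)
  = 46
M₁₃ = det[[2, -3, 3]; [1, 2, 3]; [2, -1, -4]]
  = (2)·((2)(-4) - (3)(-1)) - (-3)·((1)(-4) - (3)(2)) + (3)·((1)(-1) - (2)(2))
  = (2)(-5) - (-3)(-10) + (3)(-5)
  = -55
M₁₄ = det[[2, -3, 2]; [1, 2, -1]; [2, -1, -4]]
  = (2)·((2)(-4) - (-1)(-1)) - (-3)·((1)(-4) - (-1)(2)) + (2)·((1)(-1) - (2)(2))
  = (2)(-9) - (-3)(-2) + (2)(-5)
  = -34

det(A) = (1)(-65) - (-2)(46) + (-5)(-55) - (0)(-34) = 302

det(A) = 302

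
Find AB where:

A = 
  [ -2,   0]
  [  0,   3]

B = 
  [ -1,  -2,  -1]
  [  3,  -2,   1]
A is 2×2 and B is 2×3, so AB is 2×3. Each entry is (row of A)·(column of B):
AB[1,1] = (-2)(-1) + (0)(3) = 2
AB[1,2] = (-2)(-2) + (0)(-2) = 4
AB[1,3] = (-2)(-1) + (0)(1) = 2
AB[2,1] = (0)(-1) + (3)(3) = 9
AB[2,2] = (0)(-2) + (3)(-2) = -6
AB[2,3] = (0)(-1) + (3)(1) = 3

AB = 
  [  2,   4,   2]
  [  9,  -6,   3]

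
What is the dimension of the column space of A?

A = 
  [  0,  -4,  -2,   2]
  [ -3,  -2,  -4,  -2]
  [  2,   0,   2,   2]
Row reduce:
Swap R1 ↔ R2
R3 → R3 + (2/3)·R1
R3 → R3 - (1/3)·R2
REF = 
  [ -3,  -2,  -4,  -2]
  [  0,  -4,  -2,   2]
  [  0,   0,   0,   0]
Pivot columns: 1, 2 → 2 pivots.
dim(Col(A)) = number of pivot columns = 2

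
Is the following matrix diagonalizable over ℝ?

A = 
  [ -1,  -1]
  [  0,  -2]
Yes

tr(A) = -3, det(A) = 2
Characteristic polynomial: λ² - tr(A)λ + det(A) = λ² + 3λ + 2
λ² + 3λ + 2 = (λ + 2)(λ + 1)
Eigenvalues: -1, -2
λ=-2: alg. mult. = 1, geom. mult. = 2 - rank(A - (-2)I) = 2 - 1 = 1
λ=-1: alg. mult. = 1, geom. mult. = 2 - rank(A - (-1)I) = 2 - 1 = 1
Sum of geometric multiplicities equals n, so A has n independent eigenvectors.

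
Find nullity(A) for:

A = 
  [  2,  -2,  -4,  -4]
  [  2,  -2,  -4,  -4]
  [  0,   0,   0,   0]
nullity(A) = 3

Row reduce:
R2 → R2 - (1)·R1
REF = 
  [  2,  -2,  -4,  -4]
  [  0,   0,   0,   0]
  [  0,   0,   0,   0]
Pivot columns: 1 → 1 pivot.
rank(A) = 1, so nullity(A) = 4 - 1 = 3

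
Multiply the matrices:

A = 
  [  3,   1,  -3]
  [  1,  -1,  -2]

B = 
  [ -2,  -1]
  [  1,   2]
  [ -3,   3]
AB = 
  [  4, -10]
  [  3,  -9]

A is 2×3 and B is 3×2, so AB is 2×2. Each entry is (row of A)·(column of B):
AB[1,1] = (3)(-2) + (1)(1) + (-3)(-3) = 4
AB[1,2] = (3)(-1) + (1)(2) + (-3)(3) = -10
AB[2,1] = (1)(-2) + (-1)(1) + (-2)(-3) = 3
AB[2,2] = (1)(-1) + (-1)(2) + (-2)(3) = -9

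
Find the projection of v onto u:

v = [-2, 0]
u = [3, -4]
v·u = (-2)(3) + (0)(-4) = -6
u·u = (3)² + (-4)² = 25
proj_u(v) = (v·u / u·u) × u = (-6/25) × u

proj_u(v) = [-18/25, 24/25]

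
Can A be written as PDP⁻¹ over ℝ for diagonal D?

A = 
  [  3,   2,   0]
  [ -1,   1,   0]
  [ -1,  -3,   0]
No

Characteristic polynomial: det(λI - A) = λ³ - 4λ² + 5λ
The constant term is 0, so λ = 0 is a root: p(λ) = λ(λ² - 4λ + 5)
λ² - 4λ + 5 = 0  ⇒  λ = (4 ± √((-4)² - 4·(5)))/2 = (4 ± √(-4))/2
  = 2 + i,  2 - i
Eigenvalues: 0, 2 + i, 2 - i  (≈ 0, 2 + 1i, 2 - 1i)
Has complex eigenvalues (not diagonalizable over ℝ).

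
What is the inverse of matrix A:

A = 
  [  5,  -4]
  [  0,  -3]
det(A) = (5)(-3) - (-4)(0) = -15
For a 2×2 matrix, A⁻¹ = (1/det(A)) · [[d, -b], [-c, a]]
    = (-1/15) · [[-3, 4], [0, 5]]

A⁻¹ = 
  [  1/5, -4/15]
  [    0,  -1/3]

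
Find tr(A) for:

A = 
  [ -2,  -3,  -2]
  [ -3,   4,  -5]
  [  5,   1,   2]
4

tr(A) = -2 + 4 + 2 = 4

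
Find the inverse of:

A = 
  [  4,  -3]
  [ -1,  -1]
det(A) = (4)(-1) - (-3)(-1) = -7
For a 2×2 matrix, A⁻¹ = (1/det(A)) · [[d, -b], [-c, a]]
    = (-1/7) · [[-1, 3], [1, 4]]

A⁻¹ = 
  [ 1/7, -3/7]
  [-1/7, -4/7]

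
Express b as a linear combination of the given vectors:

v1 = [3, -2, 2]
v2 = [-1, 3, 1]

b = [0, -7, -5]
c1 = -1, c2 = -3

b = -1·v1 + -3·v2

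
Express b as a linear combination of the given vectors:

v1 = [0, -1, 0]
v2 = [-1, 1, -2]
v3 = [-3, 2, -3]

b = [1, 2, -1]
c1 = -2, c2 = 2, c3 = -1

b = -2·v1 + 2·v2 + -1·v3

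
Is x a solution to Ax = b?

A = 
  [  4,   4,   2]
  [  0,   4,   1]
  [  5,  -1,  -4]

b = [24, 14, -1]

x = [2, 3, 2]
Yes

Ax = [24, 14, -1] = b ✓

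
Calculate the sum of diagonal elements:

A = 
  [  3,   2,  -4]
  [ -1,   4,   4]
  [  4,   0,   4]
11

tr(A) = 3 + 4 + 4 = 11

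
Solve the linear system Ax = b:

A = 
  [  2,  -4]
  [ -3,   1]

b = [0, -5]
Row reduce the augmented matrix [A|b]:
R2 → R2 + (3/2)·R1
REF = 
  [  2,  -4,   0]
  [  0,  -5,  -5]

Back-substitution:
x₂ = (-5) / (-5) = 1
x₁ = (0 - (-4)(1)) / 2 = 2

x = [2, 1]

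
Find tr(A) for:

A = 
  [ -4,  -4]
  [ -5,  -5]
-9

tr(A) = -4 + -5 = -9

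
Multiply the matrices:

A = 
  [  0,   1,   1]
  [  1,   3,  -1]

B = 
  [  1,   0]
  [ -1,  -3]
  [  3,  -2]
AB = 
  [  2,  -5]
  [ -5,  -7]

A is 2×3 and B is 3×2, so AB is 2×2. Each entry is (row of A)·(column of B):
AB[1,1] = (0)(1) + (1)(-1) + (1)(3) = 2
AB[1,2] = (0)(0) + (1)(-3) + (1)(-2) = -5
AB[2,1] = (1)(1) + (3)(-1) + (-1)(3) = -5
AB[2,2] = (1)(0) + (3)(-3) + (-1)(-2) = -7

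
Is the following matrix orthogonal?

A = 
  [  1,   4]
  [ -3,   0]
No

AᵀA = 
  [ 10,   4]
  [  4,  16]
≠ I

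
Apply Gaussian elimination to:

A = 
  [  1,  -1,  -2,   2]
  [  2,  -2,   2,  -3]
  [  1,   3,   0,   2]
Row operations:
R2 → R2 - (2)·R1
R3 → R3 - (1)·R1
Swap R2 ↔ R3

Resulting echelon form:
REF = 
  [  1,  -1,  -2,   2]
  [  0,   4,   2,   0]
  [  0,   0,   6,  -7]

Rank = 3 (number of non-zero pivot rows).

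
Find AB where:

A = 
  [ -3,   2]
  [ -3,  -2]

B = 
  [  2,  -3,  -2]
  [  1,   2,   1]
AB = 
  [ -4,  13,   8]
  [ -8,   5,   4]

A is 2×2 and B is 2×3, so AB is 2×3. Each entry is (row of A)·(column of B):
AB[1,1] = (-3)(2) + (2)(1) = -4
AB[1,2] = (-3)(-3) + (2)(2) = 13
AB[1,3] = (-3)(-2) + (2)(1) = 8
AB[2,1] = (-3)(2) + (-2)(1) = -8
AB[2,2] = (-3)(-3) + (-2)(2) = 5
AB[2,3] = (-3)(-2) + (-2)(1) = 4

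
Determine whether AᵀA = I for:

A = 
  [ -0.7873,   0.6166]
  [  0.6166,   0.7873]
Yes

AᵀA = 
  [  1,   0]
  [  0,   1]
≈ I (equal to I up to the 4-dp rounding of the entries)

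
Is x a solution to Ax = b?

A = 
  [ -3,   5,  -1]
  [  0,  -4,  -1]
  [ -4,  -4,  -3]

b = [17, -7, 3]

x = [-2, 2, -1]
Yes

Ax = [17, -7, 3] = b ✓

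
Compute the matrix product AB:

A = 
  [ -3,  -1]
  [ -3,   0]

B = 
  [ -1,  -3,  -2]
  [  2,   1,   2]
A is 2×2 and B is 2×3, so AB is 2×3. Each entry is (row of A)·(column of B):
AB[1,1] = (-3)(-1) + (-1)(2) = 1
AB[1,2] = (-3)(-3) + (-1)(1) = 8
AB[1,3] = (-3)(-2) + (-1)(2) = 4
AB[2,1] = (-3)(-1) + (0)(2) = 3
AB[2,2] = (-3)(-3) + (0)(1) = 9
AB[2,3] = (-3)(-2) + (0)(2) = 6

AB = 
  [  1,   8,   4]
  [  3,   9,   6]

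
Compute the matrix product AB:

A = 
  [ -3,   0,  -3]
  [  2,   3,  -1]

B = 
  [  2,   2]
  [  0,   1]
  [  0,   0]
A is 2×3 and B is 3×2, so AB is 2×2. Each entry is (row of A)·(column of B):
AB[1,1] = (-3)(2) + (0)(0) + (-3)(0) = -6
AB[1,2] = (-3)(2) + (0)(1) + (-3)(0) = -6
AB[2,1] = (2)(2) + (3)(0) + (-1)(0) = 4
AB[2,2] = (2)(2) + (3)(1) + (-1)(0) = 7

AB = 
  [ -6,  -6]
  [  4,   7]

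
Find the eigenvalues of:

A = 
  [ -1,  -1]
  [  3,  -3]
tr(A) = -4, det(A) = 6
Characteristic polynomial: λ² - tr(A)λ + det(A) = λ² + 4λ + 6
λ² + 4λ + 6 = 0  ⇒  λ = (-4 ± √((4)² - 4·(6)))/2 = (-4 ± √(-8))/2
  = -2 + i√2,  -2 - i√2

λ = -2 + i√2, -2 - i√2  (≈ -2 + 1.414i, -2 - 1.414i)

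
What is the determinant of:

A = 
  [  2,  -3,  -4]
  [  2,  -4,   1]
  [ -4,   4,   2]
32

Cofactor expansion along row 1:
det(A) = (2)·((-4)(2) - (1)(4)) - (-3)·((2)(2) - (1)(-4)) + (-4)·((2)(4) - (-4)(-4))
  = (2)(-12) - (-3)(8) + (-4)(-8)
  = 32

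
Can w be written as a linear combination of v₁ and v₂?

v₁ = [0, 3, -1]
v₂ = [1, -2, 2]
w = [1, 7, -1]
Yes

Form the augmented matrix and row-reduce:
[v₁|v₂|w] = 
  [  0,   1,   1]
  [  3,  -2,   7]
  [ -1,   2,  -1]
Swap R1 ↔ R2
R3 → R3 + (1/3)·R1
R3 → R3 - (4/3)·R2
REF = 
  [  3,  -2,   7]
  [  0,   1,   1]
  [  0,   0,   0]

No row of the form [0 0 | nonzero], so the system is consistent. Back-substitution gives c₁ = 3, c₂ = 1: w = (3)·v₁ + (1)·v₂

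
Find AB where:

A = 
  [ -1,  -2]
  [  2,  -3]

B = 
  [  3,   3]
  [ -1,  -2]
AB = 
  [ -1,   1]
  [  9,  12]

A is 2×2 and B is 2×2, so AB is 2×2. Each entry is (row of A)·(column of B):
AB[1,1] = (-1)(3) + (-2)(-1) = -1
AB[1,2] = (-1)(3) + (-2)(-2) = 1
AB[2,1] = (2)(3) + (-3)(-1) = 9
AB[2,2] = (2)(3) + (-3)(-2) = 12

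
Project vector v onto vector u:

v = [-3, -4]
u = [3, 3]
proj_u(v) = [-7/2, -7/2]

v·u = (-3)(3) + (-4)(3) = -21
u·u = (3)² + (3)² = 18
proj_u(v) = (v·u / u·u) × u = (-21/18) × u = (-7/6) × u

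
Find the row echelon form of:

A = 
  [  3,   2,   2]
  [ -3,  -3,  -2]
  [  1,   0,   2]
Row operations:
R2 → R2 + (1)·R1
R3 → R3 - (1/3)·R1
R3 → R3 - (2/3)·R2

Resulting echelon form:
REF = 
  [  3,   2,   2]
  [  0,  -1,   0]
  [  0,   0, 4/3]

Rank = 3 (number of non-zero pivot rows).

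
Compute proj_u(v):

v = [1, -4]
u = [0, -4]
proj_u(v) = [0, -4]

v·u = (1)(0) + (-4)(-4) = 16
u·u = (0)² + (-4)² = 16
proj_u(v) = (v·u / u·u) × u = (16/16) × u = (1) × u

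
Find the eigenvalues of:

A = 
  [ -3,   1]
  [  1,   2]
λ = (-1 + √29)/2, (-1 - √29)/2  (≈ 2.193, -3.193)

tr(A) = -1, det(A) = -7
Characteristic polynomial: λ² - tr(A)λ + det(A) = λ² + λ - 7
λ² + λ - 7 = 0  ⇒  λ = (-1 ± √((1)² - 4·(-7)))/2 = (-1 ± √(29))/2
  = (-1 + √29)/2,  (-1 - √29)/2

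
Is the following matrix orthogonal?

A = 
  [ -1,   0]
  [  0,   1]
Yes

AᵀA = 
  [  1,   0]
  [  0,   1]
= I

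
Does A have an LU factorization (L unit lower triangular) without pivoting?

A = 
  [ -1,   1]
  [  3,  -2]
Yes.
A[1,1] = -1 ≠ 0, so Gaussian elimination proceeds without a row swap: multiplier ℓ₂₁ = (3)/(-1) = -3, and U[2,2] = -2 - (-3)(1) = 1.
L = 
  [  1,   0]
  [ -3,   1]
U = 
  [ -1,   1]
  [  0,   1]
Check row 2 of LU: [(-3)(-1), (-3)(1) + 1] = [3, -2] = row 2 of A ✓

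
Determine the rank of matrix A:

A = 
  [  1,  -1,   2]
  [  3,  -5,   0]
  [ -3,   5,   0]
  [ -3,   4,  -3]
rank(A) = 2

Row reduce:
R2 → R2 - (3)·R1
R3 → R3 + (3)·R1
R4 → R4 + (3)·R1
R3 → R3 + (1)·R2
R4 → R4 + (1/2)·R2
REF = 
  [  1,  -1,   2]
  [  0,  -2,  -6]
  [  0,   0,   0]
  [  0,   0,   0]
Pivot columns: 1, 2 → 2 pivots.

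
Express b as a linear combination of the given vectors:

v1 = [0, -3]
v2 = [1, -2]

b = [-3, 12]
c1 = -2, c2 = -3

b = -2·v1 + -3·v2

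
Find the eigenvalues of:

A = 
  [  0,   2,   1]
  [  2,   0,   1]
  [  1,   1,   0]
λ = -2, 1 + √3, 1 - √3  (≈ -2, 2.732, -0.7321)

Characteristic polynomial: det(λI - A) = λ³ - 6λ - 4
Testing integer divisors of the constant term: p(-2) = 0, so (λ + 2) is a factor:
p(λ) = (λ + 2)(λ² - 2λ - 2)
λ² - 2λ - 2 = 0  ⇒  λ = (2 ± √((-2)² - 4·(-2)))/2 = (2 ± √(12))/2
  = 1 + √3,  1 - √3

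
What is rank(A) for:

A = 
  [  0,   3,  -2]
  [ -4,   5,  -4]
rank(A) = 2

Row reduce:
Swap R1 ↔ R2
REF = 
  [ -4,   5,  -4]
  [  0,   3,  -2]
Pivot columns: 1, 2 → 2 pivots.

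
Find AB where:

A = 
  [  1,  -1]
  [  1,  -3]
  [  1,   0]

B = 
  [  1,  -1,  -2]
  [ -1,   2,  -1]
AB = 
  [  2,  -3,  -1]
  [  4,  -7,   1]
  [  1,  -1,  -2]

A is 3×2 and B is 2×3, so AB is 3×3. Each entry is (row of A)·(column of B):
AB[1,1] = (1)(1) + (-1)(-1) = 2
AB[1,2] = (1)(-1) + (-1)(2) = -3
AB[1,3] = (1)(-2) + (-1)(-1) = -1
AB[2,1] = (1)(1) + (-3)(-1) = 4
AB[2,2] = (1)(-1) + (-3)(2) = -7
AB[2,3] = (1)(-2) + (-3)(-1) = 1
AB[3,1] = (1)(1) + (0)(-1) = 1
AB[3,2] = (1)(-1) + (0)(2) = -1
AB[3,3] = (1)(-2) + (0)(-1) = -2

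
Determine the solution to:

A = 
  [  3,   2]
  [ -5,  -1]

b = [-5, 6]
Row reduce the augmented matrix [A|b]:
R2 → R2 + (5/3)·R1
REF = 
  [   3,    2,   -5]
  [   0,  7/3, -7/3]

Back-substitution:
x₂ = (-7/3) / (7/3) = -1
x₁ = (-5 - (2)(-1)) / 3 = -1

x = [-1, -1]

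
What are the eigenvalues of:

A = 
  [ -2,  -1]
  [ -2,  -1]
tr(A) = -3, det(A) = 0
Characteristic polynomial: λ² - tr(A)λ + det(A) = λ² + 3λ
λ² + 3λ = λ(λ + 3)

λ = 0, -3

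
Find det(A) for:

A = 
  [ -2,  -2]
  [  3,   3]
0

For a 2×2 matrix, det = ad - bc = (-2)(3) - (-2)(3) = 0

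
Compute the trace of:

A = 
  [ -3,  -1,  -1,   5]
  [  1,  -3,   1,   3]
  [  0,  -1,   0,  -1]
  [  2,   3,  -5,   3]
-3

tr(A) = -3 + -3 + 0 + 3 = -3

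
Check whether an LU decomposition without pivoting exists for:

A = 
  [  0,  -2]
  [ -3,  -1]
No.
A[1,1] = 0 but A[2,1] = -3 ≠ 0. Any LU with L unit lower triangular has (LU)[1,1] = U[1,1] and (LU)[2,1] = L[2,1]·U[1,1]; matching A forces U[1,1] = 0, which then forces (LU)[2,1] = 0 ≠ -3. A row swap (pivoting) is required.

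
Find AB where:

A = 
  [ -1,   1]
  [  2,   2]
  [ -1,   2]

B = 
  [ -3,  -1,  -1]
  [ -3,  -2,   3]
A is 3×2 and B is 2×3, so AB is 3×3. Each entry is (row of A)·(column of B):
AB[1,1] = (-1)(-3) + (1)(-3) = 0
AB[1,2] = (-1)(-1) + (1)(-2) = -1
AB[1,3] = (-1)(-1) + (1)(3) = 4
AB[2,1] = (2)(-3) + (2)(-3) = -12
AB[2,2] = (2)(-1) + (2)(-2) = -6
AB[2,3] = (2)(-1) + (2)(3) = 4
AB[3,1] = (-1)(-3) + (2)(-3) = -3
AB[3,2] = (-1)(-1) + (2)(-2) = -3
AB[3,3] = (-1)(-1) + (2)(3) = 7

AB = 
  [  0,  -1,   4]
  [-12,  -6,   4]
  [ -3,  -3,   7]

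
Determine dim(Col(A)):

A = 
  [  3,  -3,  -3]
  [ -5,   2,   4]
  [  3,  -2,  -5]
dim(Col(A)) = 3

Row reduce:
R2 → R2 + (5/3)·R1
R3 → R3 - (1)·R1
R3 → R3 + (1/3)·R2
REF = 
  [   3,   -3,   -3]
  [   0,   -3,   -1]
  [   0,    0, -7/3]
Pivot columns: 1, 2, 3 → 3 pivots.
dim(Col(A)) = number of pivot columns = 3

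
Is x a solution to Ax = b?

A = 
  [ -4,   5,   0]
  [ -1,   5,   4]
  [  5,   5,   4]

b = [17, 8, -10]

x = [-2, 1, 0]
No

Ax = [13, 7, -5] ≠ b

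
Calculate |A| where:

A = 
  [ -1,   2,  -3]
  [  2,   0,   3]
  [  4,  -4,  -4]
52

Cofactor expansion along row 1:
det(A) = (-1)·((0)(-4) - (3)(-4)) - (2)·((2)(-4) - (3)(4)) + (-3)·((2)(-4) - (0)(4))
  = (-1)(12) - (2)(-20) + (-3)(-8)
  = 52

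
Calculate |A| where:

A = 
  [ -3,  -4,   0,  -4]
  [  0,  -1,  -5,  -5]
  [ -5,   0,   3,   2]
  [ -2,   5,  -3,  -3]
Cofactor expansion along row 1: det(A) = a₁₁M₁₁ - a₁₂M₁₂ + a₁₃M₁₃ - a₁₄M₁₄

M₁₁ = det[[-1, -5, -5]; [0, 3, 2]; [5, -3, -3]]
  = (-1)·((3)(-3) - (2)(-3)) - (-5)·((0)(-3) - (2)(5)) + (-5)·((0)(-3) - (3)(5))
  = (-1)(-3) - (-5)(-10) + (-5)(-15)
  = 28
M₁₂ = det[[0, -5, -5]; [-5, 3, 2]; [-2, -3, -3]]
  = (0)·((3)(-3) - (2)(-3)) - (-5)·((-5)(-3) - (2)(-2)) + (-5)·((-5)(-3) - (3)(-2))
  = (0)(-3) - (-5)(19) + (-5)(21)
  = -10
M₁₃ = det[[0, -1, -5]; [-5, 0, 2]; [-2, 5, -3]]
  = (0)·((0)(-3) - (2)(5)) - (-1)·((-5)(-3) - (2)(-2)) + (-5)·((-5)(5) - (0)(-2))
  = (0)(-10) - (-1)(19) + (-5)(-25)
  = 144
M₁₄ = det[[0, -1, -5]; [-5, 0, 3]; [-2, 5, -3]]
  = (0)·((0)(-3) - (3)(5)) - (-1)·((-5)(-3) - (3)(-2)) + (-5)·((-5)(5) - (0)(-2))
  = (0)(-15) - (-1)(21) + (-5)(-25)
  = 146

det(A) = (-3)(28) - (-4)(-10) + (0)(144) - (-4)(146) = 460

det(A) = 460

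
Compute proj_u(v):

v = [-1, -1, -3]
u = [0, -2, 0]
v·u = (-1)(0) + (-1)(-2) + (-3)(0) = 2
u·u = (0)² + (-2)² + (0)² = 4
proj_u(v) = (v·u / u·u) × u = (2/4) × u = (1/2) × u

proj_u(v) = [0, -1, 0]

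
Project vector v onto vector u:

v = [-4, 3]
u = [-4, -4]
v·u = (-4)(-4) + (3)(-4) = 4
u·u = (-4)² + (-4)² = 32
proj_u(v) = (v·u / u·u) × u = (4/32) × u = (1/8) × u

proj_u(v) = [-1/2, -1/2]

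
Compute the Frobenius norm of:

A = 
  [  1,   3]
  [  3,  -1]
||A||_F = 4.472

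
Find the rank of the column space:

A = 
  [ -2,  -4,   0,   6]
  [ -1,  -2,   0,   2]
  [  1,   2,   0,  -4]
Row reduce:
R2 → R2 - (1/2)·R1
R3 → R3 + (1/2)·R1
R3 → R3 - (1)·R2
REF = 
  [ -2,  -4,   0,   6]
  [  0,   0,   0,  -1]
  [  0,   0,   0,   0]
Pivot columns: 1, 4 → 2 pivots.
dim(Col(A)) = number of pivot columns = 2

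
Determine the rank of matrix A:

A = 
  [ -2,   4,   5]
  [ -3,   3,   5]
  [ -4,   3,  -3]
rank(A) = 3

Row reduce:
R2 → R2 - (3/2)·R1
R3 → R3 - (2)·R1
R3 → R3 - (5/3)·R2
REF = 
  [   -2,     4,     5]
  [    0,    -3,  -5/2]
  [    0,     0, -53/6]
Pivot columns: 1, 2, 3 → 3 pivots.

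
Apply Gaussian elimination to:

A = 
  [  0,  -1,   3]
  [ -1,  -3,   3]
Row operations:
Swap R1 ↔ R2

Resulting echelon form:
REF = 
  [ -1,  -3,   3]
  [  0,  -1,   3]

Rank = 2 (number of non-zero pivot rows).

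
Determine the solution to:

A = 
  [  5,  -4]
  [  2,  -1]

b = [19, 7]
x = [3, -1]

Row reduce the augmented matrix [A|b]:
R2 → R2 - (2/5)·R1
REF = 
  [   5,   -4,   19]
  [   0,  3/5, -3/5]

Back-substitution:
x₂ = (-3/5) / (3/5) = -1
x₁ = (19 - (-4)(-1)) / 5 = 3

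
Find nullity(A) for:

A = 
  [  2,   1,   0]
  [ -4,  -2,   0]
nullity(A) = 2

Row reduce:
R2 → R2 + (2)·R1
REF = 
  [  2,   1,   0]
  [  0,   0,   0]
Pivot columns: 1 → 1 pivot.
rank(A) = 1, so nullity(A) = 3 - 1 = 2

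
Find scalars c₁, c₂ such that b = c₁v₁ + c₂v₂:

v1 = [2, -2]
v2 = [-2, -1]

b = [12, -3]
c1 = 3, c2 = -3

b = 3·v1 + -3·v2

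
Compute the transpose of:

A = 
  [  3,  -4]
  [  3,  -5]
Aᵀ = 
  [  3,   3]
  [ -4,  -5]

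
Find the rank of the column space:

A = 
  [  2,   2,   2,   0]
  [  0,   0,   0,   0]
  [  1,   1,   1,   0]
dim(Col(A)) = 1

Row reduce:
R3 → R3 - (1/2)·R1
REF = 
  [  2,   2,   2,   0]
  [  0,   0,   0,   0]
  [  0,   0,   0,   0]
Pivot columns: 1 → 1 pivot.
dim(Col(A)) = number of pivot columns = 1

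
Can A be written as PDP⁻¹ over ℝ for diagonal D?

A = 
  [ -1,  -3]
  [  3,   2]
No

tr(A) = 1, det(A) = 7
Characteristic polynomial: λ² - tr(A)λ + det(A) = λ² - λ + 7
λ² - λ + 7 = 0  ⇒  λ = (1 ± √((-1)² - 4·(7)))/2 = (1 ± √(-27))/2
  = (1 + 3i√3)/2,  (1 - 3i√3)/2
Eigenvalues: (1 + 3i√3)/2, (1 - 3i√3)/2  (≈ 0.5 + 2.598i, 0.5 - 2.598i)
Has complex eigenvalues (not diagonalizable over ℝ).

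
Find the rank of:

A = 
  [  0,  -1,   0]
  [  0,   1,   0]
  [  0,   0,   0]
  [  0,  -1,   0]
rank(A) = 1

Row reduce:
R2 → R2 + (1)·R1
R4 → R4 - (1)·R1
REF = 
  [  0,  -1,   0]
  [  0,   0,   0]
  [  0,   0,   0]
  [  0,   0,   0]
Pivot columns: 2 → 1 pivot.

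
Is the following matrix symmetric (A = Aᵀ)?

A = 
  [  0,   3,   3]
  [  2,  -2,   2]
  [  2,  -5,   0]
No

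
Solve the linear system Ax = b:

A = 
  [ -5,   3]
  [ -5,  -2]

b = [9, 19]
Row reduce the augmented matrix [A|b]:
R2 → R2 - (1)·R1
REF = 
  [ -5,   3,   9]
  [  0,  -5,  10]

Back-substitution:
x₂ = 10 / (-5) = -2
x₁ = (9 - (3)(-2)) / (-5) = -3

x = [-3, -2]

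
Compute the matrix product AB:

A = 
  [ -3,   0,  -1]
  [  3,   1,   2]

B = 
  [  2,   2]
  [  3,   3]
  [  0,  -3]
AB = 
  [ -6,  -3]
  [  9,   3]

A is 2×3 and B is 3×2, so AB is 2×2. Each entry is (row of A)·(column of B):
AB[1,1] = (-3)(2) + (0)(3) + (-1)(0) = -6
AB[1,2] = (-3)(2) + (0)(3) + (-1)(-3) = -3
AB[2,1] = (3)(2) + (1)(3) + (2)(0) = 9
AB[2,2] = (3)(2) + (1)(3) + (2)(-3) = 3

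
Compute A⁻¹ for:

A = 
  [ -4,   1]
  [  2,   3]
det(A) = (-4)(3) - (1)(2) = -14
For a 2×2 matrix, A⁻¹ = (1/det(A)) · [[d, -b], [-c, a]]
    = (-1/14) · [[3, -1], [-2, -4]]

A⁻¹ = 
  [-3/14,  1/14]
  [  1/7,   2/7]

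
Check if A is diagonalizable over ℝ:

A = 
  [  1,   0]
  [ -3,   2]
Yes

tr(A) = 3, det(A) = 2
Characteristic polynomial: λ² - tr(A)λ + det(A) = λ² - 3λ + 2
λ² - 3λ + 2 = (λ - 1)(λ - 2)
Eigenvalues: 2, 1
λ=1: alg. mult. = 1, geom. mult. = 2 - rank(A - (1)I) = 2 - 1 = 1
λ=2: alg. mult. = 1, geom. mult. = 2 - rank(A - (2)I) = 2 - 1 = 1
Sum of geometric multiplicities equals n, so A has n independent eigenvectors.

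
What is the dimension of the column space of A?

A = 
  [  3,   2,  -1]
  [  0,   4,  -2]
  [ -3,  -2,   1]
Row reduce:
R3 → R3 + (1)·R1
REF = 
  [  3,   2,  -1]
  [  0,   4,  -2]
  [  0,   0,   0]
Pivot columns: 1, 2 → 2 pivots.
dim(Col(A)) = number of pivot columns = 2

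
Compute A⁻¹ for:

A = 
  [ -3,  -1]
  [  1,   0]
det(A) = (-3)(0) - (-1)(1) = 1
For a 2×2 matrix, A⁻¹ = (1/det(A)) · [[d, -b], [-c, a]]
    = (1) · [[0, 1], [-1, -3]]

A⁻¹ = 
  [  0,   1]
  [ -1,  -3]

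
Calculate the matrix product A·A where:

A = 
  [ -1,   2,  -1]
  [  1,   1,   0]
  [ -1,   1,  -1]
A² = A·A:
A²[1,1] = (-1)(-1) + (2)(1) + (-1)(-1) = 4
A²[1,2] = (-1)(2) + (2)(1) + (-1)(1) = -1
A²[1,3] = (-1)(-1) + (2)(0) + (-1)(-1) = 2
A²[2,1] = (1)(-1) + (1)(1) + (0)(-1) = 0
A²[2,2] = (1)(2) + (1)(1) + (0)(1) = 3
A²[2,3] = (1)(-1) + (1)(0) + (0)(-1) = -1
A²[3,1] = (-1)(-1) + (1)(1) + (-1)(-1) = 3
A²[3,2] = (-1)(2) + (1)(1) + (-1)(1) = -2
A²[3,3] = (-1)(-1) + (1)(0) + (-1)(-1) = 2
A² = 
  [  4,  -1,   2]
  [  0,   3,  -1]
  [  3,  -2,   2]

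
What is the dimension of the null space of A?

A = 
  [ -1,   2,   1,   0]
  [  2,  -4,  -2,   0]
nullity(A) = 3

Row reduce:
R2 → R2 + (2)·R1
REF = 
  [ -1,   2,   1,   0]
  [  0,   0,   0,   0]
Pivot columns: 1 → 1 pivot.
rank(A) = 1, so nullity(A) = 4 - 1 = 3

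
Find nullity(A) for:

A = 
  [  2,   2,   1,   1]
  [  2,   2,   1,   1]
nullity(A) = 3

Row reduce:
R2 → R2 - (1)·R1
REF = 
  [  2,   2,   1,   1]
  [  0,   0,   0,   0]
Pivot columns: 1 → 1 pivot.
rank(A) = 1, so nullity(A) = 4 - 1 = 3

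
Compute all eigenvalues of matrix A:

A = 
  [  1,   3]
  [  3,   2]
tr(A) = 3, det(A) = -7
Characteristic polynomial: λ² - tr(A)λ + det(A) = λ² - 3λ - 7
λ² - 3λ - 7 = 0  ⇒  λ = (3 ± √((-3)² - 4·(-7)))/2 = (3 ± √(37))/2
  = (3 + √37)/2,  (3 - √37)/2

λ = (3 + √37)/2, (3 - √37)/2  (≈ 4.541, -1.541)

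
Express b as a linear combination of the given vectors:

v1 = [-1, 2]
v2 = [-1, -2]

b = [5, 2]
c1 = -2, c2 = -3

b = -2·v1 + -3·v2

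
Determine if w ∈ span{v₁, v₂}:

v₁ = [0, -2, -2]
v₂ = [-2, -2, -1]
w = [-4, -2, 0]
Yes

Form the augmented matrix and row-reduce:
[v₁|v₂|w] = 
  [  0,  -2,  -4]
  [ -2,  -2,  -2]
  [ -2,  -1,   0]
Swap R1 ↔ R2
R3 → R3 - (1)·R1
R3 → R3 + (1/2)·R2
REF = 
  [ -2,  -2,  -2]
  [  0,  -2,  -4]
  [  0,   0,   0]

No row of the form [0 0 | nonzero], so the system is consistent. Back-substitution gives c₁ = -1, c₂ = 2: w = (-1)·v₁ + (2)·v₂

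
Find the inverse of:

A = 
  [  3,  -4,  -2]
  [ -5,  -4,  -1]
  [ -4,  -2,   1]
det(A) = (3)·((-4)(1) - (-1)(-2)) - (-4)·((-5)(1) - (-1)(-4)) + (-2)·((-5)(-2) - (-4)(-4))
  = (3)(-6) - (-4)(-9) + (-2)(-6)
  = -42
det(A) = -42 ≠ 0, so A is invertible.

Cofactors Cᵢⱼ = (-1)ⁱ⁺ʲ·Mᵢⱼ:
C = 
  [ -6,   9,  -6]
  [  8,  -5,  22]
  [ -4,  13, -32]

adj(A) = Cᵀ:
adj(A) = 
  [ -6,   8,  -4]
  [  9,  -5,  13]
  [ -6,  22, -32]

A⁻¹ = (-1/42) · adj(A):
A⁻¹ = 
  [   1/7,  -4/21,   2/21]
  [ -3/14,   5/42, -13/42]
  [   1/7, -11/21,  16/21]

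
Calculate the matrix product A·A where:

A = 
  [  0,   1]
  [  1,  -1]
A² = A·A:
A²[1,1] = (0)(0) + (1)(1) = 1
A²[1,2] = (0)(1) + (1)(-1) = -1
A²[2,1] = (1)(0) + (-1)(1) = -1
A²[2,2] = (1)(1) + (-1)(-1) = 2
A² = 
  [  1,  -1]
  [ -1,   2]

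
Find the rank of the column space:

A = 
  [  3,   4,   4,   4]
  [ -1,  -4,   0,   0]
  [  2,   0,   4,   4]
Row reduce:
R2 → R2 + (1/3)·R1
R3 → R3 - (2/3)·R1
R3 → R3 - (1)·R2
REF = 
  [   3,    4,    4,    4]
  [   0, -8/3,  4/3,  4/3]
  [   0,    0,    0,    0]
Pivot columns: 1, 2 → 2 pivots.
dim(Col(A)) = number of pivot columns = 2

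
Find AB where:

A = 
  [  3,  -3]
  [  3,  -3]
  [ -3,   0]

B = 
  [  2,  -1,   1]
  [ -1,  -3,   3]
A is 3×2 and B is 2×3, so AB is 3×3. Each entry is (row of A)·(column of B):
AB[1,1] = (3)(2) + (-3)(-1) = 9
AB[1,2] = (3)(-1) + (-3)(-3) = 6
AB[1,3] = (3)(1) + (-3)(3) = -6
AB[2,1] = (3)(2) + (-3)(-1) = 9
AB[2,2] = (3)(-1) + (-3)(-3) = 6
AB[2,3] = (3)(1) + (-3)(3) = -6
AB[3,1] = (-3)(2) + (0)(-1) = -6
AB[3,2] = (-3)(-1) + (0)(-3) = 3
AB[3,3] = (-3)(1) + (0)(3) = -3

AB = 
  [  9,   6,  -6]
  [  9,   6,  -6]
  [ -6,   3,  -3]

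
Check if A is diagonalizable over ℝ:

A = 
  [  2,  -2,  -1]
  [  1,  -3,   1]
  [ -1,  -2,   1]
No

Characteristic polynomial: det(λI - A) = λ³ - 4λ - 7
By the rational root theorem any rational root is an integer dividing 7; none of those is a root, so p(λ) has no rational roots and hence (being an irreducible cubic) no repeated roots.
Discriminant of the cubic: Δ = -1067
Δ < 0 ⇒ one real eigenvalue and a complex-conjugate pair: λ ≈ 2.589, -1.295 + 1.014i, -1.295 - 1.014i
Has complex eigenvalues (not diagonalizable over ℝ).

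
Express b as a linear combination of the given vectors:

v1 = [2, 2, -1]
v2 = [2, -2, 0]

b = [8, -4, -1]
c1 = 1, c2 = 3

b = 1·v1 + 3·v2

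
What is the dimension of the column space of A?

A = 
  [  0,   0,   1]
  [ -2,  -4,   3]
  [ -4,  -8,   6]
Row reduce:
Swap R1 ↔ R2
R3 → R3 - (2)·R1
REF = 
  [ -2,  -4,   3]
  [  0,   0,   1]
  [  0,   0,   0]
Pivot columns: 1, 3 → 2 pivots.
dim(Col(A)) = number of pivot columns = 2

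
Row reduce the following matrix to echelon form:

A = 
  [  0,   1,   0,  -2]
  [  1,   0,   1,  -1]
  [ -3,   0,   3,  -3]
Row operations:
Swap R1 ↔ R2
R3 → R3 + (3)·R1

Resulting echelon form:
REF = 
  [  1,   0,   1,  -1]
  [  0,   1,   0,  -2]
  [  0,   0,   6,  -6]

Rank = 3 (number of non-zero pivot rows).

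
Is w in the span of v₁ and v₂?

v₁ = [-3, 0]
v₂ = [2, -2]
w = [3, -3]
Yes

Form the augmented matrix and row-reduce:
[v₁|v₂|w] = 
  [ -3,   2,   3]
  [  0,  -2,  -3]
(already in echelon form — no row operations needed)

No row of the form [0 0 | nonzero], so the system is consistent. Back-substitution gives c₁ = 0, c₂ = 3/2: w = (0)·v₁ + (3/2)·v₂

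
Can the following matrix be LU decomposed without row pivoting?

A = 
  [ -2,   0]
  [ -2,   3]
Yes.
A[1,1] = -2 ≠ 0, so Gaussian elimination proceeds without a row swap: multiplier ℓ₂₁ = (-2)/(-2) = 1, and U[2,2] = 3 - (1)(0) = 3.
L = 
  [  1,   0]
  [  1,   1]
U = 
  [ -2,   0]
  [  0,   3]
Check row 2 of LU: [(1)(-2), (1)(0) + 3] = [-2, 3] = row 2 of A ✓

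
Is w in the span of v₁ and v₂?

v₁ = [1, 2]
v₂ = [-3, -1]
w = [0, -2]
Yes

Form the augmented matrix and row-reduce:
[v₁|v₂|w] = 
  [  1,  -3,   0]
  [  2,  -1,  -2]
R2 → R2 - (2)·R1
REF = 
  [  1,  -3,   0]
  [  0,   5,  -2]

No row of the form [0 0 | nonzero], so the system is consistent. Back-substitution gives c₁ = -6/5, c₂ = -2/5: w = (-6/5)·v₁ + (-2/5)·v₂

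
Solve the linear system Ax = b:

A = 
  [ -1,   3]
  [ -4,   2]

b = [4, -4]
x = [2, 2]

Row reduce the augmented matrix [A|b]:
R2 → R2 - (4)·R1
REF = 
  [ -1,   3,   4]
  [  0, -10, -20]

Back-substitution:
x₂ = (-20) / (-10) = 2
x₁ = (4 - (3)(2)) / (-1) = 2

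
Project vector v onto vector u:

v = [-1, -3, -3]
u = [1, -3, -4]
v·u = (-1)(1) + (-3)(-3) + (-3)(-4) = 20
u·u = (1)² + (-3)² + (-4)² = 26
proj_u(v) = (v·u / u·u) × u = (20/26) × u = (10/13) × u

proj_u(v) = [10/13, -30/13, -40/13]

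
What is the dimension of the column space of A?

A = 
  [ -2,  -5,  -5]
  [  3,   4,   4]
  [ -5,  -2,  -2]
Row reduce:
R2 → R2 + (3/2)·R1
R3 → R3 - (5/2)·R1
R3 → R3 + (3)·R2
REF = 
  [  -2,   -5,   -5]
  [   0, -7/2, -7/2]
  [   0,    0,    0]
Pivot columns: 1, 2 → 2 pivots.
dim(Col(A)) = number of pivot columns = 2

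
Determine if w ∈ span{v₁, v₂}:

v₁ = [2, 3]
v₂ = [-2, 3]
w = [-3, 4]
Yes

Form the augmented matrix and row-reduce:
[v₁|v₂|w] = 
  [  2,  -2,  -3]
  [  3,   3,   4]
R2 → R2 - (3/2)·R1
REF = 
  [   2,   -2,   -3]
  [   0,    6, 17/2]

No row of the form [0 0 | nonzero], so the system is consistent. Back-substitution gives c₁ = -1/12, c₂ = 17/12: w = (-1/12)·v₁ + (17/12)·v₂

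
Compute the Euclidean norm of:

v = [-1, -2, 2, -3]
4.243

||v||₂ = √((-1)² + (-2)² + (2)² + (-3)²) = √18 = 4.243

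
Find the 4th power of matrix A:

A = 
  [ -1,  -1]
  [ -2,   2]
A² = A·A:
A²[1,1] = (-1)(-1) + (-1)(-2) = 3
A²[1,2] = (-1)(-1) + (-1)(2) = -1
A²[2,1] = (-2)(-1) + (2)(-2) = -2
A²[2,2] = (-2)(-1) + (2)(2) = 6
A² = 
  [  3,  -1]
  [ -2,   6]

A^3 = A^2·A:
A^3[1,1] = (3)(-1) + (-1)(-2) = -1
A^3[1,2] = (3)(-1) + (-1)(2) = -5
A^3[2,1] = (-2)(-1) + (6)(-2) = -10
A^3[2,2] = (-2)(-1) + (6)(2) = 14
A^3 = 
  [ -1,  -5]
  [-10,  14]

A^4 = A^3·A:
A^4[1,1] = (-1)(-1) + (-5)(-2) = 11
A^4[1,2] = (-1)(-1) + (-5)(2) = -9
A^4[2,1] = (-10)(-1) + (14)(-2) = -18
A^4[2,2] = (-10)(-1) + (14)(2) = 38
A^4 = 
  [ 11,  -9]
  [-18,  38]

Therefore
A^4 = 
  [ 11,  -9]
  [-18,  38]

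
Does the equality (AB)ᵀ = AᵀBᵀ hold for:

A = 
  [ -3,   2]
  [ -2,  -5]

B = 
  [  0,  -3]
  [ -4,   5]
No

(AB)ᵀ = 
  [ -8,  20]
  [ 19, -19]

AᵀBᵀ = 
  [  6,   2]
  [ 15, -33]

The two matrices differ, so (AB)ᵀ ≠ AᵀBᵀ in general. The correct identity is (AB)ᵀ = BᵀAᵀ.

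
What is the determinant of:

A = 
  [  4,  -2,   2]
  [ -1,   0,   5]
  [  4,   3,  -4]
Cofactor expansion along row 1:
det(A) = (4)·((0)(-4) - (5)(3)) - (-2)·((-1)(-4) - (5)(4)) + (2)·((-1)(3) - (0)(4))
  = (4)(-15) - (-2)(-16) + (2)(-3)
  = -98

det(A) = -98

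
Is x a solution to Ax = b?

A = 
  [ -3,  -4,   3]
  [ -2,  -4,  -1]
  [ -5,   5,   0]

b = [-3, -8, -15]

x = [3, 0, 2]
Yes

Ax = [-3, -8, -15] = b ✓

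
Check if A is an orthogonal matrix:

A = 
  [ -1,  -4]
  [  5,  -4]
No

AᵀA = 
  [ 26, -16]
  [-16,  32]
≠ I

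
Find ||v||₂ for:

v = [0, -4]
4

||v||₂ = √((0)² + (-4)²) = √16 = 4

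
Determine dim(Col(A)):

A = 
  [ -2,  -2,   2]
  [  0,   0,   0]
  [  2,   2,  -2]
dim(Col(A)) = 1

Row reduce:
R3 → R3 + (1)·R1
REF = 
  [ -2,  -2,   2]
  [  0,   0,   0]
  [  0,   0,   0]
Pivot columns: 1 → 1 pivot.
dim(Col(A)) = number of pivot columns = 1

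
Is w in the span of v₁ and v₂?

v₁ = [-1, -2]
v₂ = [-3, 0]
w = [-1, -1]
Yes

Form the augmented matrix and row-reduce:
[v₁|v₂|w] = 
  [ -1,  -3,  -1]
  [ -2,   0,  -1]
R2 → R2 - (2)·R1
REF = 
  [ -1,  -3,  -1]
  [  0,   6,   1]

No row of the form [0 0 | nonzero], so the system is consistent. Back-substitution gives c₁ = 1/2, c₂ = 1/6: w = (1/2)·v₁ + (1/6)·v₂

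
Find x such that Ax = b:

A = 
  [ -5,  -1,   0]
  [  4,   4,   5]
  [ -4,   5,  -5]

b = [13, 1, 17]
Row reduce the augmented matrix [A|b]:
R2 → R2 + (4/5)·R1
R3 → R3 - (4/5)·R1
R3 → R3 - (29/16)·R2
REF = 
  [     -5,      -1,       0,      13]
  [      0,    16/5,       5,    57/5]
  [      0,       0, -225/16, -225/16]

Back-substitution:
x₃ = (-225/16) / (-225/16) = 1
x₂ = (57/5 - (5)(1)) / (16/5) = 2
x₁ = (13 - (-1)(2) - (0)(1)) / (-5) = -3

x = [-3, 2, 1]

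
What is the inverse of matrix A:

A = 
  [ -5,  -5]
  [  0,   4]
det(A) = (-5)(4) - (-5)(0) = -20
For a 2×2 matrix, A⁻¹ = (1/det(A)) · [[d, -b], [-c, a]]
    = (-1/20) · [[4, 5], [0, -5]]

A⁻¹ = 
  [-1/5, -1/4]
  [   0,  1/4]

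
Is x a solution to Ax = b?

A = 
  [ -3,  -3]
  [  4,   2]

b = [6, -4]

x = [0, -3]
No

Ax = [9, -6] ≠ b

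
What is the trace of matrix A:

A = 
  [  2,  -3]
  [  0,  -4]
-2

tr(A) = 2 + -4 = -2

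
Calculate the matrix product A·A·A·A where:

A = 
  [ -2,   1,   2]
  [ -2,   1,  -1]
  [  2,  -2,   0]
A² = A·A:
A²[1,1] = (-2)(-2) + (1)(-2) + (2)(2) = 6
A²[1,2] = (-2)(1) + (1)(1) + (2)(-2) = -5
A²[1,3] = (-2)(2) + (1)(-1) + (2)(0) = -5
A²[2,1] = (-2)(-2) + (1)(-2) + (-1)(2) = 0
A²[2,2] = (-2)(1) + (1)(1) + (-1)(-2) = 1
A²[2,3] = (-2)(2) + (1)(-1) + (-1)(0) = -5
A²[3,1] = (2)(-2) + (-2)(-2) + (0)(2) = 0
A²[3,2] = (2)(1) + (-2)(1) + (0)(-2) = 0
A²[3,3] = (2)(2) + (-2)(-1) + (0)(0) = 6
A² = 
  [  6,  -5,  -5]
  [  0,   1,  -5]
  [  0,   0,   6]

A^3 = A^2·A:
A^3[1,1] = (6)(-2) + (-5)(-2) + (-5)(2) = -12
A^3[1,2] = (6)(1) + (-5)(1) + (-5)(-2) = 11
A^3[1,3] = (6)(2) + (-5)(-1) + (-5)(0) = 17
A^3[2,1] = (0)(-2) + (1)(-2) + (-5)(2) = -12
A^3[2,2] = (0)(1) + (1)(1) + (-5)(-2) = 11
A^3[2,3] = (0)(2) + (1)(-1) + (-5)(0) = -1
A^3[3,1] = (0)(-2) + (0)(-2) + (6)(2) = 12
A^3[3,2] = (0)(1) + (0)(1) + (6)(-2) = -12
A^3[3,3] = (0)(2) + (0)(-1) + (6)(0) = 0
A^3 = 
  [-12,  11,  17]
  [-12,  11,  -1]
  [ 12, -12,   0]

A^4 = A^3·A:
A^4[1,1] = (-12)(-2) + (11)(-2) + (17)(2) = 36
A^4[1,2] = (-12)(1) + (11)(1) + (17)(-2) = -35
A^4[1,3] = (-12)(2) + (11)(-1) + (17)(0) = -35
A^4[2,1] = (-12)(-2) + (11)(-2) + (-1)(2) = 0
A^4[2,2] = (-12)(1) + (11)(1) + (-1)(-2) = 1
A^4[2,3] = (-12)(2) + (11)(-1) + (-1)(0) = -35
A^4[3,1] = (12)(-2) + (-12)(-2) + (0)(2) = 0
A^4[3,2] = (12)(1) + (-12)(1) + (0)(-2) = 0
A^4[3,3] = (12)(2) + (-12)(-1) + (0)(0) = 36
A^4 = 
  [ 36, -35, -35]
  [  0,   1, -35]
  [  0,   0,  36]

Therefore
A^4 = 
  [ 36, -35, -35]
  [  0,   1, -35]
  [  0,   0,  36]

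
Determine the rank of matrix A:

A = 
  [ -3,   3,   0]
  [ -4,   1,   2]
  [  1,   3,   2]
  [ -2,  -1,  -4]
rank(A) = 3

Row reduce:
R2 → R2 - (4/3)·R1
R3 → R3 + (1/3)·R1
R4 → R4 - (2/3)·R1
R3 → R3 + (4/3)·R2
R4 → R4 - (1)·R2
R4 → R4 + (9/7)·R3
REF = 
  [  -3,    3,    0]
  [   0,   -3,    2]
  [   0,    0, 14/3]
  [   0,    0,    0]
Pivot columns: 1, 2, 3 → 3 pivots.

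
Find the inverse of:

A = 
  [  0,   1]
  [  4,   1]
det(A) = (0)(1) - (1)(4) = -4
For a 2×2 matrix, A⁻¹ = (1/det(A)) · [[d, -b], [-c, a]]
    = (-1/4) · [[1, -1], [-4, 0]]

A⁻¹ = 
  [-1/4,  1/4]
  [   1,    0]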